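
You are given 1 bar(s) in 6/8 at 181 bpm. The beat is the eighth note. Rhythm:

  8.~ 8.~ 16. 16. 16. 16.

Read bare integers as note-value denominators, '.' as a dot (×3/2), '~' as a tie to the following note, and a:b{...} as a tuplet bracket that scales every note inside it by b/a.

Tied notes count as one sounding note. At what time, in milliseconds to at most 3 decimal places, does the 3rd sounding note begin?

1. 0.0ms @ 0 + 1243.094ms (15/4)
2. 1243.094ms @ 15/4 + 248.619ms (3/4)
3. 1491.713ms @ 9/2 + 248.619ms (3/4)
4. 1740.331ms @ 21/4 + 248.619ms (3/4)

note 3 onset = 9/2b = 1491.713ms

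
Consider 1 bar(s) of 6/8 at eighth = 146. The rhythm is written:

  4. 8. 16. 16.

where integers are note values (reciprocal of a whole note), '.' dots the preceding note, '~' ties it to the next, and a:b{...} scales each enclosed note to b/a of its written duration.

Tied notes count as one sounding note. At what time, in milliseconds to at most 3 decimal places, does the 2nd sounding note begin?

1. 0.0ms @ 0 + 1232.877ms (3)
2. 1232.877ms @ 3 + 616.438ms (3/2)
3. 1849.315ms @ 9/2 + 308.219ms (3/4)
4. 2157.534ms @ 21/4 + 308.219ms (3/4)

note 2 onset = 3b = 1232.877ms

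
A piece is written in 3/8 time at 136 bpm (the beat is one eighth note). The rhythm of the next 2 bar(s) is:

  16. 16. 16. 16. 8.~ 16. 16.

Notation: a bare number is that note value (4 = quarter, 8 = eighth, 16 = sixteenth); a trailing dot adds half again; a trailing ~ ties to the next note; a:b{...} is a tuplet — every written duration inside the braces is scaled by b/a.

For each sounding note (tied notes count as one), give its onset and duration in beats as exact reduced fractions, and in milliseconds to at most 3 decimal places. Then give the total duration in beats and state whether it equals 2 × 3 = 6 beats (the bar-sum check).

1) 0.0ms=0b +330.882ms=3/4b
2) 330.882ms=3/4b +330.882ms=3/4b
3) 661.765ms=3/2b +330.882ms=3/4b
4) 992.647ms=9/4b +330.882ms=3/4b
5) 1323.529ms=3b +992.647ms=9/4b
6) 2316.176ms=21/4b +330.882ms=3/4b
Σ=6b of 6 (136bpm 3/8) — PASS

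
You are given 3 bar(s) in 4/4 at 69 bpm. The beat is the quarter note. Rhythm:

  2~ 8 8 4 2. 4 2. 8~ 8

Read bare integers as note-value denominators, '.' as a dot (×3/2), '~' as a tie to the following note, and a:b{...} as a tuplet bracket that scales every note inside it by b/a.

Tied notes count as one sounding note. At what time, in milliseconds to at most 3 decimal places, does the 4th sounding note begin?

1. 0.0ms @ 0 + 2173.913ms (5/2)
2. 2173.913ms @ 5/2 + 434.783ms (1/2)
3. 2608.696ms @ 3 + 869.565ms (1)
4. 3478.261ms @ 4 + 2608.696ms (3)
5. 6086.957ms @ 7 + 869.565ms (1)
6. 6956.522ms @ 8 + 2608.696ms (3)
7. 9565.217ms @ 11 + 869.565ms (1)

note 4 onset = 4b = 3478.261ms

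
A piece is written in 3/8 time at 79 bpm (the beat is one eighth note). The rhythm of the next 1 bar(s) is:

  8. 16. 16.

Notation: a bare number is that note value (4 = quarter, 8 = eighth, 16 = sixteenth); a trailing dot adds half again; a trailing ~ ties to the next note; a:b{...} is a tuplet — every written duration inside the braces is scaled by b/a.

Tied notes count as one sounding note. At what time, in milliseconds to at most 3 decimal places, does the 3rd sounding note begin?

note 3 onset = 9/4b = 1708.861ms

1. 0.0ms @ 0 + 1139.241ms (3/2)
2. 1139.241ms @ 3/2 + 569.62ms (3/4)
3. 1708.861ms @ 9/4 + 569.62ms (3/4)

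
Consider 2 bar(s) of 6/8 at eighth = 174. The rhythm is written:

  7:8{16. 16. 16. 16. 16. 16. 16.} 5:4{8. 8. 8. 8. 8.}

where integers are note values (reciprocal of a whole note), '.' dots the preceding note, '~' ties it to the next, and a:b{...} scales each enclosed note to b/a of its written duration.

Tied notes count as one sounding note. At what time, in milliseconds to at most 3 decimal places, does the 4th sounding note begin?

1. 0.0ms @ 0 + 295.567ms (6/7)
2. 295.567ms @ 6/7 + 295.567ms (6/7)
3. 591.133ms @ 12/7 + 295.567ms (6/7)
4. 886.7ms @ 18/7 + 295.567ms (6/7)
5. 1182.266ms @ 24/7 + 295.567ms (6/7)
6. 1477.833ms @ 30/7 + 295.567ms (6/7)
7. 1773.399ms @ 36/7 + 295.567ms (6/7)
8. 2068.966ms @ 6 + 413.793ms (6/5)
9. 2482.759ms @ 36/5 + 413.793ms (6/5)
10. 2896.552ms @ 42/5 + 413.793ms (6/5)
11. 3310.345ms @ 48/5 + 413.793ms (6/5)
12. 3724.138ms @ 54/5 + 413.793ms (6/5)

note 4 onset = 18/7b = 886.7ms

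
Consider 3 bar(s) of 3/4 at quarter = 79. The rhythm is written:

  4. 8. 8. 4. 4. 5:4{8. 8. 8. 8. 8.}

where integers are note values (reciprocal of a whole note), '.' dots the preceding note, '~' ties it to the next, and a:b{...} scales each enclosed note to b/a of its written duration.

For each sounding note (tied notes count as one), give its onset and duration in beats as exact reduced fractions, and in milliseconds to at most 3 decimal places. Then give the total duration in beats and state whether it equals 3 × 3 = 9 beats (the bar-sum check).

1) 0.0ms=0b +1139.241ms=3/2b
2) 1139.241ms=3/2b +569.62ms=3/4b
3) 1708.861ms=9/4b +569.62ms=3/4b
4) 2278.481ms=3b +1139.241ms=3/2b
5) 3417.722ms=9/2b +1139.241ms=3/2b
6) 4556.962ms=6b +455.696ms=3/5b
7) 5012.658ms=33/5b +455.696ms=3/5b
8) 5468.354ms=36/5b +455.696ms=3/5b
9) 5924.051ms=39/5b +455.696ms=3/5b
10) 6379.747ms=42/5b +455.696ms=3/5b
Σ=9b of 9 (79bpm 3/4) — PASS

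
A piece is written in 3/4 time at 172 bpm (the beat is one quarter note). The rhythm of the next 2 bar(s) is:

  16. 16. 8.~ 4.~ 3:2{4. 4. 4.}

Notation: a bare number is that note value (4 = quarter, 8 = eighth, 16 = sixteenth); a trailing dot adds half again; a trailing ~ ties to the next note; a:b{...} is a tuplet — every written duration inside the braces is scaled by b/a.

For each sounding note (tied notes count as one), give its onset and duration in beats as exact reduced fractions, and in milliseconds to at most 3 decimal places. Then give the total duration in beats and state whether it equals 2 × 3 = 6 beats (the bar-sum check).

1) 0.0ms=0b +130.814ms=3/8b
2) 130.814ms=3/8b +130.814ms=3/8b
3) 261.628ms=3/4b +1133.721ms=13/4b
4) 1395.349ms=4b +348.837ms=1b
5) 1744.186ms=5b +348.837ms=1b
Σ=6b of 6 (172bpm 3/4) — PASS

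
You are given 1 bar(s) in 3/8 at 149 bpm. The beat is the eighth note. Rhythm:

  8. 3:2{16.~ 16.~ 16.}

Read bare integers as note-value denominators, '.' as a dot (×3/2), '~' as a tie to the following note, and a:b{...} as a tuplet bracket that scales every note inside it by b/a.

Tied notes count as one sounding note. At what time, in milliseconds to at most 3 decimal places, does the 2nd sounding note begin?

note 2 onset = 3/2b = 604.027ms

1. 0.0ms @ 0 + 604.027ms (3/2)
2. 604.027ms @ 3/2 + 604.027ms (3/2)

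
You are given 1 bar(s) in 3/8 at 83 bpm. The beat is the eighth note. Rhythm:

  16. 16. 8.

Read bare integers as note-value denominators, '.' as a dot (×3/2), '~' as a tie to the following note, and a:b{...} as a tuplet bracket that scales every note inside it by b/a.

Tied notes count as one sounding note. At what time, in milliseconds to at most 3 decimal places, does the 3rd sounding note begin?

note 3 onset = 3/2b = 1084.337ms

1. 0.0ms @ 0 + 542.169ms (3/4)
2. 542.169ms @ 3/4 + 542.169ms (3/4)
3. 1084.337ms @ 3/2 + 1084.337ms (3/2)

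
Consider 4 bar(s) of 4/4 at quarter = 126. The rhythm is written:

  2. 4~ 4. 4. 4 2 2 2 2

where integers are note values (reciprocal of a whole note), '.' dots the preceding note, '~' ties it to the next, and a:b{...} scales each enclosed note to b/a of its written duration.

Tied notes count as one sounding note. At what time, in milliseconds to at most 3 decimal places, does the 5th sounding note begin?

1. 0.0ms @ 0 + 1428.571ms (3)
2. 1428.571ms @ 3 + 1190.476ms (5/2)
3. 2619.048ms @ 11/2 + 714.286ms (3/2)
4. 3333.333ms @ 7 + 476.19ms (1)
5. 3809.524ms @ 8 + 952.381ms (2)
6. 4761.905ms @ 10 + 952.381ms (2)
7. 5714.286ms @ 12 + 952.381ms (2)
8. 6666.667ms @ 14 + 952.381ms (2)

note 5 onset = 8b = 3809.524ms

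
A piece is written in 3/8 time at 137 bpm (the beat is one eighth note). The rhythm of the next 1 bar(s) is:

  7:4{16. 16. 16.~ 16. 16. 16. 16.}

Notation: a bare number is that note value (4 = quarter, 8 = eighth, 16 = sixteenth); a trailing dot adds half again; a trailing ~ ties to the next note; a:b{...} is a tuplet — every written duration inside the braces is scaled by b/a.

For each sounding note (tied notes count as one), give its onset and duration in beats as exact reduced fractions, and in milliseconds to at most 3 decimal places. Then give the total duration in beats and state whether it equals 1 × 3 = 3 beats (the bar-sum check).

1) 0.0ms=0b +187.696ms=3/7b
2) 187.696ms=3/7b +187.696ms=3/7b
3) 375.391ms=6/7b +375.391ms=6/7b
4) 750.782ms=12/7b +187.696ms=3/7b
5) 938.478ms=15/7b +187.696ms=3/7b
6) 1126.173ms=18/7b +187.696ms=3/7b
Σ=3b of 3 (137bpm 3/8) — PASS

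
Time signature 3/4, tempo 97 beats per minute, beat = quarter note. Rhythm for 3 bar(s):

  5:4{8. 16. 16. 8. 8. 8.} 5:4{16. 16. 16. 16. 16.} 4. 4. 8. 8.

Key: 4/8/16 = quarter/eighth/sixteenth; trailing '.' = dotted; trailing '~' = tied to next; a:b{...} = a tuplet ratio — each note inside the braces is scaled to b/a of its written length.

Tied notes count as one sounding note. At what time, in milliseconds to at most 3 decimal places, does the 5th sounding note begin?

1. 0.0ms @ 0 + 371.134ms (3/5)
2. 371.134ms @ 3/5 + 185.567ms (3/10)
3. 556.701ms @ 9/10 + 185.567ms (3/10)
4. 742.268ms @ 6/5 + 371.134ms (3/5)
5. 1113.402ms @ 9/5 + 371.134ms (3/5)
6. 1484.536ms @ 12/5 + 371.134ms (3/5)
7. 1855.67ms @ 3 + 185.567ms (3/10)
8. 2041.237ms @ 33/10 + 185.567ms (3/10)
9. 2226.804ms @ 18/5 + 185.567ms (3/10)
10. 2412.371ms @ 39/10 + 185.567ms (3/10)
11. 2597.938ms @ 21/5 + 185.567ms (3/10)
12. 2783.505ms @ 9/2 + 927.835ms (3/2)
13. 3711.34ms @ 6 + 927.835ms (3/2)
14. 4639.175ms @ 15/2 + 463.918ms (3/4)
15. 5103.093ms @ 33/4 + 463.918ms (3/4)

note 5 onset = 9/5b = 1113.402ms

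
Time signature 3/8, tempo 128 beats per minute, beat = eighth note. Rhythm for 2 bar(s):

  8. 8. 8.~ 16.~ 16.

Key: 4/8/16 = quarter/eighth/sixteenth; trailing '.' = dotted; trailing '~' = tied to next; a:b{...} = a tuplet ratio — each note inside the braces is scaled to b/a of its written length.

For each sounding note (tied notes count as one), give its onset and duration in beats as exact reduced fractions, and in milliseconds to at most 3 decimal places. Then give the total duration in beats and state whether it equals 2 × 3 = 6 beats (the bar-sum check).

1) 0.0ms=0b +703.125ms=3/2b
2) 703.125ms=3/2b +703.125ms=3/2b
3) 1406.25ms=3b +1406.25ms=3b
Σ=6b of 6 (128bpm 3/8) — PASS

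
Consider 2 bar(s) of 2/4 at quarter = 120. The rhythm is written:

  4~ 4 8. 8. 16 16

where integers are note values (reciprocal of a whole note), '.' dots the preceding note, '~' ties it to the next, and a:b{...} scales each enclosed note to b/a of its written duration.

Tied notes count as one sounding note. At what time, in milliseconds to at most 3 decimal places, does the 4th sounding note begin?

note 4 onset = 7/2b = 1750.0ms

1. 0.0ms @ 0 + 1000.0ms (2)
2. 1000.0ms @ 2 + 375.0ms (3/4)
3. 1375.0ms @ 11/4 + 375.0ms (3/4)
4. 1750.0ms @ 7/2 + 125.0ms (1/4)
5. 1875.0ms @ 15/4 + 125.0ms (1/4)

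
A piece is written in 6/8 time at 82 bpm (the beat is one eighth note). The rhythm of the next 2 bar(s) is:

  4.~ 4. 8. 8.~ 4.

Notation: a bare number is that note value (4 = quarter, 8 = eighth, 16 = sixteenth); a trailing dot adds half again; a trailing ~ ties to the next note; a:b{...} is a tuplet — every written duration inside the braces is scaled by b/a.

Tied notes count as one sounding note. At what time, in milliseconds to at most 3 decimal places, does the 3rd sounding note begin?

1. 0.0ms @ 0 + 4390.244ms (6)
2. 4390.244ms @ 6 + 1097.561ms (3/2)
3. 5487.805ms @ 15/2 + 3292.683ms (9/2)

note 3 onset = 15/2b = 5487.805ms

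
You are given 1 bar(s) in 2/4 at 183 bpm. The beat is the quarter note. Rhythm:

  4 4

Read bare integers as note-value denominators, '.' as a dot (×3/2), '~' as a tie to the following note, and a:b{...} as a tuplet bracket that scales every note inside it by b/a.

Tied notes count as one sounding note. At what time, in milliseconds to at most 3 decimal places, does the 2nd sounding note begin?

1. 0.0ms @ 0 + 327.869ms (1)
2. 327.869ms @ 1 + 327.869ms (1)

note 2 onset = 1b = 327.869ms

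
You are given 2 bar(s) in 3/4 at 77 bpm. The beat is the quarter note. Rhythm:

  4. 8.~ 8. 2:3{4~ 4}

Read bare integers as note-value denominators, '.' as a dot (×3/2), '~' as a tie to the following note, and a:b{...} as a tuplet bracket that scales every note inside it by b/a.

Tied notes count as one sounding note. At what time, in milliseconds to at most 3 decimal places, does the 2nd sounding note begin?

1. 0.0ms @ 0 + 1168.831ms (3/2)
2. 1168.831ms @ 3/2 + 1168.831ms (3/2)
3. 2337.662ms @ 3 + 2337.662ms (3)

note 2 onset = 3/2b = 1168.831ms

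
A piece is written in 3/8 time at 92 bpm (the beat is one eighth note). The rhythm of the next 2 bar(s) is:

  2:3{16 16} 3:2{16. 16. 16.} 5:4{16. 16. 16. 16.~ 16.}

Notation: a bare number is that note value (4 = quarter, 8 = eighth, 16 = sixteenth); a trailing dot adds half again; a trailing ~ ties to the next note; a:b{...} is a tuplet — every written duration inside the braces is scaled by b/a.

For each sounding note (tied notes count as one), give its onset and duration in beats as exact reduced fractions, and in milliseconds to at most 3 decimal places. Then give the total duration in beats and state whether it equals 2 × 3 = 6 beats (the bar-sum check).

1) 0.0ms=0b +489.13ms=3/4b
2) 489.13ms=3/4b +489.13ms=3/4b
3) 978.261ms=3/2b +326.087ms=1/2b
4) 1304.348ms=2b +326.087ms=1/2b
5) 1630.435ms=5/2b +326.087ms=1/2b
6) 1956.522ms=3b +391.304ms=3/5b
7) 2347.826ms=18/5b +391.304ms=3/5b
8) 2739.13ms=21/5b +391.304ms=3/5b
9) 3130.435ms=24/5b +782.609ms=6/5b
Σ=6b of 6 (92bpm 3/8) — PASS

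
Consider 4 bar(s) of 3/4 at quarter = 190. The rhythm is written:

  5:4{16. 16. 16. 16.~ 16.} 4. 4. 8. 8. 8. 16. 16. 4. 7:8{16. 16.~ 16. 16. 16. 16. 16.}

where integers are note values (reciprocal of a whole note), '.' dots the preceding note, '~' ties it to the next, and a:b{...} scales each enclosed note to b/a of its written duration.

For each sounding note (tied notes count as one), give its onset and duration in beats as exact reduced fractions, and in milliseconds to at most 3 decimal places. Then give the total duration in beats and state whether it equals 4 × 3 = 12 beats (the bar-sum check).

1) 0.0ms=0b +94.737ms=3/10b
2) 94.737ms=3/10b +94.737ms=3/10b
3) 189.474ms=3/5b +94.737ms=3/10b
4) 284.211ms=9/10b +189.474ms=3/5b
5) 473.684ms=3/2b +473.684ms=3/2b
6) 947.368ms=3b +473.684ms=3/2b
7) 1421.053ms=9/2b +236.842ms=3/4b
8) 1657.895ms=21/4b +236.842ms=3/4b
9) 1894.737ms=6b +236.842ms=3/4b
10) 2131.579ms=27/4b +118.421ms=3/8b
11) 2250.0ms=57/8b +118.421ms=3/8b
12) 2368.421ms=15/2b +473.684ms=3/2b
13) 2842.105ms=9b +135.338ms=3/7b
14) 2977.444ms=66/7b +270.677ms=6/7b
15) 3248.12ms=72/7b +135.338ms=3/7b
16) 3383.459ms=75/7b +135.338ms=3/7b
17) 3518.797ms=78/7b +135.338ms=3/7b
18) 3654.135ms=81/7b +135.338ms=3/7b
Σ=12b of 12 (190bpm 3/4) — PASS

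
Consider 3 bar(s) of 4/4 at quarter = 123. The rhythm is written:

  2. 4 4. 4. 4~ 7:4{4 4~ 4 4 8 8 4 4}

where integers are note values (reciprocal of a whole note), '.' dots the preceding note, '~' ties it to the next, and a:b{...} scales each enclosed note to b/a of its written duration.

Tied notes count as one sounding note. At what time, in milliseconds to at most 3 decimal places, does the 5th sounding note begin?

note 5 onset = 7b = 3414.634ms

1. 0.0ms @ 0 + 1463.415ms (3)
2. 1463.415ms @ 3 + 487.805ms (1)
3. 1951.22ms @ 4 + 731.707ms (3/2)
4. 2682.927ms @ 11/2 + 731.707ms (3/2)
5. 3414.634ms @ 7 + 766.551ms (11/7)
6. 4181.185ms @ 60/7 + 557.491ms (8/7)
7. 4738.676ms @ 68/7 + 278.746ms (4/7)
8. 5017.422ms @ 72/7 + 139.373ms (2/7)
9. 5156.794ms @ 74/7 + 139.373ms (2/7)
10. 5296.167ms @ 76/7 + 278.746ms (4/7)
11. 5574.913ms @ 80/7 + 278.746ms (4/7)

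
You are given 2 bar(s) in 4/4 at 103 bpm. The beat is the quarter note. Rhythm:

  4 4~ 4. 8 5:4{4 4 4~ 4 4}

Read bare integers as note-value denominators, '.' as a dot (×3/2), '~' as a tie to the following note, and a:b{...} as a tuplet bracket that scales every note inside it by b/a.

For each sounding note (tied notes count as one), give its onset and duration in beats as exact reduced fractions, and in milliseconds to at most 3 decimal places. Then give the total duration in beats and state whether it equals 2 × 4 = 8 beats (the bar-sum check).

1) 0.0ms=0b +582.524ms=1b
2) 582.524ms=1b +1456.311ms=5/2b
3) 2038.835ms=7/2b +291.262ms=1/2b
4) 2330.097ms=4b +466.019ms=4/5b
5) 2796.117ms=24/5b +466.019ms=4/5b
6) 3262.136ms=28/5b +932.039ms=8/5b
7) 4194.175ms=36/5b +466.019ms=4/5b
Σ=8b of 8 (103bpm 4/4) — PASS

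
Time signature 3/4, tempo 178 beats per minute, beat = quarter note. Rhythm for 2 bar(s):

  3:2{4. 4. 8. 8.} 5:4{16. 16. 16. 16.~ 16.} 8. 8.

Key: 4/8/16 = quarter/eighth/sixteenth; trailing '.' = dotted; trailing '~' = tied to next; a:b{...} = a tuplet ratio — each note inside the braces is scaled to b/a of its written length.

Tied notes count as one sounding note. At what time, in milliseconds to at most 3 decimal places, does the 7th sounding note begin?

note 7 onset = 18/5b = 1213.483ms

1. 0.0ms @ 0 + 337.079ms (1)
2. 337.079ms @ 1 + 337.079ms (1)
3. 674.157ms @ 2 + 168.539ms (1/2)
4. 842.697ms @ 5/2 + 168.539ms (1/2)
5. 1011.236ms @ 3 + 101.124ms (3/10)
6. 1112.36ms @ 33/10 + 101.124ms (3/10)
7. 1213.483ms @ 18/5 + 101.124ms (3/10)
8. 1314.607ms @ 39/10 + 202.247ms (3/5)
9. 1516.854ms @ 9/2 + 252.809ms (3/4)
10. 1769.663ms @ 21/4 + 252.809ms (3/4)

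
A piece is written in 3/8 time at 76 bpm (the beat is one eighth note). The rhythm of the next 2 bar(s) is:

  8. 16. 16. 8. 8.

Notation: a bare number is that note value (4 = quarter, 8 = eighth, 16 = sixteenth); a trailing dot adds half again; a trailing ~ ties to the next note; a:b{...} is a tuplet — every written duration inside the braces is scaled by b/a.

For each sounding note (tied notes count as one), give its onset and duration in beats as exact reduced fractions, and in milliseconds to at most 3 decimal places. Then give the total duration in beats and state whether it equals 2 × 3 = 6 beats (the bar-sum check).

1) 0.0ms=0b +1184.211ms=3/2b
2) 1184.211ms=3/2b +592.105ms=3/4b
3) 1776.316ms=9/4b +592.105ms=3/4b
4) 2368.421ms=3b +1184.211ms=3/2b
5) 3552.632ms=9/2b +1184.211ms=3/2b
Σ=6b of 6 (76bpm 3/8) — PASS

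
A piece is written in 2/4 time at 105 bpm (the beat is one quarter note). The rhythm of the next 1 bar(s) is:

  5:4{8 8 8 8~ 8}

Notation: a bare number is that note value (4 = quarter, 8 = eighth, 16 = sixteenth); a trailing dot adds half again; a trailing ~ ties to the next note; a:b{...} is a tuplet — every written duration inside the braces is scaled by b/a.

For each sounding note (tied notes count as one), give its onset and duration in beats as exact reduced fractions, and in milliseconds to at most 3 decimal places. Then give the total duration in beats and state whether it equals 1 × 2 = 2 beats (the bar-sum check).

1) 0.0ms=0b +228.571ms=2/5b
2) 228.571ms=2/5b +228.571ms=2/5b
3) 457.143ms=4/5b +228.571ms=2/5b
4) 685.714ms=6/5b +457.143ms=4/5b
Σ=2b of 2 (105bpm 2/4) — PASS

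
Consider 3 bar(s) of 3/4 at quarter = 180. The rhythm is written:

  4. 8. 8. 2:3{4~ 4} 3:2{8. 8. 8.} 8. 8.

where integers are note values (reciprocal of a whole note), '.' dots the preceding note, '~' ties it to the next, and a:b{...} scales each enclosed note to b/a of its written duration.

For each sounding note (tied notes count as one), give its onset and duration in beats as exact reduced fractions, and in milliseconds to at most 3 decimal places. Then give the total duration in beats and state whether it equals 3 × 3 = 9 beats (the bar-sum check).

1) 0.0ms=0b +500.0ms=3/2b
2) 500.0ms=3/2b +250.0ms=3/4b
3) 750.0ms=9/4b +250.0ms=3/4b
4) 1000.0ms=3b +1000.0ms=3b
5) 2000.0ms=6b +166.667ms=1/2b
6) 2166.667ms=13/2b +166.667ms=1/2b
7) 2333.333ms=7b +166.667ms=1/2b
8) 2500.0ms=15/2b +250.0ms=3/4b
9) 2750.0ms=33/4b +250.0ms=3/4b
Σ=9b of 9 (180bpm 3/4) — PASS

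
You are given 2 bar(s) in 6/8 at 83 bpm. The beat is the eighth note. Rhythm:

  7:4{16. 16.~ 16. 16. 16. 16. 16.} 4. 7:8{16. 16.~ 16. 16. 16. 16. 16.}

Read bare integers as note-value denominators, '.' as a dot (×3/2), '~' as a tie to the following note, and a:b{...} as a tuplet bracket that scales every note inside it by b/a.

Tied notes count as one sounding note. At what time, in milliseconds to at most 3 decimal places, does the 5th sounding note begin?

note 5 onset = 15/7b = 1549.053ms

1. 0.0ms @ 0 + 309.811ms (3/7)
2. 309.811ms @ 3/7 + 619.621ms (6/7)
3. 929.432ms @ 9/7 + 309.811ms (3/7)
4. 1239.243ms @ 12/7 + 309.811ms (3/7)
5. 1549.053ms @ 15/7 + 309.811ms (3/7)
6. 1858.864ms @ 18/7 + 309.811ms (3/7)
7. 2168.675ms @ 3 + 2168.675ms (3)
8. 4337.349ms @ 6 + 619.621ms (6/7)
9. 4956.971ms @ 48/7 + 1239.243ms (12/7)
10. 6196.213ms @ 60/7 + 619.621ms (6/7)
11. 6815.835ms @ 66/7 + 619.621ms (6/7)
12. 7435.456ms @ 72/7 + 619.621ms (6/7)
13. 8055.077ms @ 78/7 + 619.621ms (6/7)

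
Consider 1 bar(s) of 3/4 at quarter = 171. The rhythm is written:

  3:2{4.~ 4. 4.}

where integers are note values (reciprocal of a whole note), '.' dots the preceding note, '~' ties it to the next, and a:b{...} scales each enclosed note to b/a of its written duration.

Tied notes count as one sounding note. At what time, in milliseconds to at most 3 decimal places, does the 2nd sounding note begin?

note 2 onset = 2b = 701.754ms

1. 0.0ms @ 0 + 701.754ms (2)
2. 701.754ms @ 2 + 350.877ms (1)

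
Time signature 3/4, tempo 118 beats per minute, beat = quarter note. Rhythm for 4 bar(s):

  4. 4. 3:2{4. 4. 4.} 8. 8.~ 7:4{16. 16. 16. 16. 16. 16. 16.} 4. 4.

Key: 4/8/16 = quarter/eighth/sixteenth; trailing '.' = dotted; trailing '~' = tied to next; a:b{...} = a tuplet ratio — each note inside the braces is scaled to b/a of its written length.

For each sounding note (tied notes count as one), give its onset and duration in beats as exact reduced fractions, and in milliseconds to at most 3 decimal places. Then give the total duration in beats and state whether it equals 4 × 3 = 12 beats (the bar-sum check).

1) 0.0ms=0b +762.712ms=3/2b
2) 762.712ms=3/2b +762.712ms=3/2b
3) 1525.424ms=3b +508.475ms=1b
4) 2033.898ms=4b +508.475ms=1b
5) 2542.373ms=5b +508.475ms=1b
6) 3050.847ms=6b +381.356ms=3/4b
7) 3432.203ms=27/4b +490.315ms=27/28b
8) 3922.518ms=54/7b +108.959ms=3/14b
9) 4031.477ms=111/14b +108.959ms=3/14b
10) 4140.436ms=57/7b +108.959ms=3/14b
11) 4249.395ms=117/14b +108.959ms=3/14b
12) 4358.354ms=60/7b +108.959ms=3/14b
13) 4467.312ms=123/14b +108.959ms=3/14b
14) 4576.271ms=9b +762.712ms=3/2b
15) 5338.983ms=21/2b +762.712ms=3/2b
Σ=12b of 12 (118bpm 3/4) — PASS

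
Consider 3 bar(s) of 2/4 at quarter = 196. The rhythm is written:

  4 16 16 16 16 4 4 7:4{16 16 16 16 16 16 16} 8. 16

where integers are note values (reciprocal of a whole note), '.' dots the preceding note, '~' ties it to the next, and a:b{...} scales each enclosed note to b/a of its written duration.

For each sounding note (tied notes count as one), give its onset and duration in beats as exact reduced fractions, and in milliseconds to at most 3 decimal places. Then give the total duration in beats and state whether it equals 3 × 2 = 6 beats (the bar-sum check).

1) 0.0ms=0b +306.122ms=1b
2) 306.122ms=1b +76.531ms=1/4b
3) 382.653ms=5/4b +76.531ms=1/4b
4) 459.184ms=3/2b +76.531ms=1/4b
5) 535.714ms=7/4b +76.531ms=1/4b
6) 612.245ms=2b +306.122ms=1b
7) 918.367ms=3b +306.122ms=1b
8) 1224.49ms=4b +43.732ms=1/7b
9) 1268.222ms=29/7b +43.732ms=1/7b
10) 1311.953ms=30/7b +43.732ms=1/7b
11) 1355.685ms=31/7b +43.732ms=1/7b
12) 1399.417ms=32/7b +43.732ms=1/7b
13) 1443.149ms=33/7b +43.732ms=1/7b
14) 1486.88ms=34/7b +43.732ms=1/7b
15) 1530.612ms=5b +229.592ms=3/4b
16) 1760.204ms=23/4b +76.531ms=1/4b
Σ=6b of 6 (196bpm 2/4) — PASS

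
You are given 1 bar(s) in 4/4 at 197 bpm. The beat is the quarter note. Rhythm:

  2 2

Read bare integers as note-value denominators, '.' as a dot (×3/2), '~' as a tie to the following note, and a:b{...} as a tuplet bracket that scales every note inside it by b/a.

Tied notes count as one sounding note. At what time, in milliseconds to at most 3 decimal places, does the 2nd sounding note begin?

1. 0.0ms @ 0 + 609.137ms (2)
2. 609.137ms @ 2 + 609.137ms (2)

note 2 onset = 2b = 609.137ms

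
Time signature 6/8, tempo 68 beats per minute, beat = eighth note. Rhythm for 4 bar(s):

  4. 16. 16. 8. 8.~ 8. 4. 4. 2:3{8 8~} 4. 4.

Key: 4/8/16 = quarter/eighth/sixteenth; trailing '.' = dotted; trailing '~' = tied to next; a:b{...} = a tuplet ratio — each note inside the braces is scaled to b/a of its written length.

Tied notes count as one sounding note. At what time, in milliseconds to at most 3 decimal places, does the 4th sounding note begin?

1. 0.0ms @ 0 + 2647.059ms (3)
2. 2647.059ms @ 3 + 661.765ms (3/4)
3. 3308.824ms @ 15/4 + 661.765ms (3/4)
4. 3970.588ms @ 9/2 + 1323.529ms (3/2)
5. 5294.118ms @ 6 + 2647.059ms (3)
6. 7941.176ms @ 9 + 2647.059ms (3)
7. 10588.235ms @ 12 + 2647.059ms (3)
8. 13235.294ms @ 15 + 1323.529ms (3/2)
9. 14558.824ms @ 33/2 + 3970.588ms (9/2)
10. 18529.412ms @ 21 + 2647.059ms (3)

note 4 onset = 9/2b = 3970.588ms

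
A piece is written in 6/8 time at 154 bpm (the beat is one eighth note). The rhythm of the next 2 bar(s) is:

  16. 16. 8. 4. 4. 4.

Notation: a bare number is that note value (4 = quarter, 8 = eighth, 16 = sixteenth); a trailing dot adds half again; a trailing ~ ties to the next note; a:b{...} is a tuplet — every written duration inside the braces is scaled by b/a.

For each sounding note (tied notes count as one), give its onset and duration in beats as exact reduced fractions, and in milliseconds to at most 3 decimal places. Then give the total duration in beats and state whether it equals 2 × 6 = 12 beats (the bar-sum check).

1) 0.0ms=0b +292.208ms=3/4b
2) 292.208ms=3/4b +292.208ms=3/4b
3) 584.416ms=3/2b +584.416ms=3/2b
4) 1168.831ms=3b +1168.831ms=3b
5) 2337.662ms=6b +1168.831ms=3b
6) 3506.494ms=9b +1168.831ms=3b
Σ=12b of 12 (154bpm 6/8) — PASS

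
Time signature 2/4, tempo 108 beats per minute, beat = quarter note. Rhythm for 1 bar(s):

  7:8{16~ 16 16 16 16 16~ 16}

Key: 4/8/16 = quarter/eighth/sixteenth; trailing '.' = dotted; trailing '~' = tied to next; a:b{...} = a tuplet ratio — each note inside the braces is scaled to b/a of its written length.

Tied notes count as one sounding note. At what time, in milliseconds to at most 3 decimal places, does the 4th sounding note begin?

note 4 onset = 8/7b = 634.921ms

1. 0.0ms @ 0 + 317.46ms (4/7)
2. 317.46ms @ 4/7 + 158.73ms (2/7)
3. 476.19ms @ 6/7 + 158.73ms (2/7)
4. 634.921ms @ 8/7 + 158.73ms (2/7)
5. 793.651ms @ 10/7 + 317.46ms (4/7)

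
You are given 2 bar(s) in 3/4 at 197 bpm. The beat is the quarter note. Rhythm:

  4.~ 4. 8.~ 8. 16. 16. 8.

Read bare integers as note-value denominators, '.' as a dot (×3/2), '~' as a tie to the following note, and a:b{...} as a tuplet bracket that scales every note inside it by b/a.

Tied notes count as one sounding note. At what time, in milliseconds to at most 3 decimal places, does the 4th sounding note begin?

note 4 onset = 39/8b = 1484.772ms

1. 0.0ms @ 0 + 913.706ms (3)
2. 913.706ms @ 3 + 456.853ms (3/2)
3. 1370.558ms @ 9/2 + 114.213ms (3/8)
4. 1484.772ms @ 39/8 + 114.213ms (3/8)
5. 1598.985ms @ 21/4 + 228.426ms (3/4)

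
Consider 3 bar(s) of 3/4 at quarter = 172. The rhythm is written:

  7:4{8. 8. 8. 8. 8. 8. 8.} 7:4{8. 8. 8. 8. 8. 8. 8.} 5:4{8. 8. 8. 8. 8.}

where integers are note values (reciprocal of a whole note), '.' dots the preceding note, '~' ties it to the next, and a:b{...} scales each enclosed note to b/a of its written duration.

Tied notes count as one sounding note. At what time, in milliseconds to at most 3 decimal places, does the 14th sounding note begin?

note 14 onset = 39/7b = 1943.522ms

1. 0.0ms @ 0 + 149.502ms (3/7)
2. 149.502ms @ 3/7 + 149.502ms (3/7)
3. 299.003ms @ 6/7 + 149.502ms (3/7)
4. 448.505ms @ 9/7 + 149.502ms (3/7)
5. 598.007ms @ 12/7 + 149.502ms (3/7)
6. 747.508ms @ 15/7 + 149.502ms (3/7)
7. 897.01ms @ 18/7 + 149.502ms (3/7)
8. 1046.512ms @ 3 + 149.502ms (3/7)
9. 1196.013ms @ 24/7 + 149.502ms (3/7)
10. 1345.515ms @ 27/7 + 149.502ms (3/7)
11. 1495.017ms @ 30/7 + 149.502ms (3/7)
12. 1644.518ms @ 33/7 + 149.502ms (3/7)
13. 1794.02ms @ 36/7 + 149.502ms (3/7)
14. 1943.522ms @ 39/7 + 149.502ms (3/7)
15. 2093.023ms @ 6 + 209.302ms (3/5)
16. 2302.326ms @ 33/5 + 209.302ms (3/5)
17. 2511.628ms @ 36/5 + 209.302ms (3/5)
18. 2720.93ms @ 39/5 + 209.302ms (3/5)
19. 2930.233ms @ 42/5 + 209.302ms (3/5)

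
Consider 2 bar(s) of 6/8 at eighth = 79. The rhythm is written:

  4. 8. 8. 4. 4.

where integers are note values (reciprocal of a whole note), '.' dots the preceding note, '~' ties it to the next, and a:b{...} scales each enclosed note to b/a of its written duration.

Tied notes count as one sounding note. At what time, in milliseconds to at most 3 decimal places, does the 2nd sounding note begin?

1. 0.0ms @ 0 + 2278.481ms (3)
2. 2278.481ms @ 3 + 1139.241ms (3/2)
3. 3417.722ms @ 9/2 + 1139.241ms (3/2)
4. 4556.962ms @ 6 + 2278.481ms (3)
5. 6835.443ms @ 9 + 2278.481ms (3)

note 2 onset = 3b = 2278.481ms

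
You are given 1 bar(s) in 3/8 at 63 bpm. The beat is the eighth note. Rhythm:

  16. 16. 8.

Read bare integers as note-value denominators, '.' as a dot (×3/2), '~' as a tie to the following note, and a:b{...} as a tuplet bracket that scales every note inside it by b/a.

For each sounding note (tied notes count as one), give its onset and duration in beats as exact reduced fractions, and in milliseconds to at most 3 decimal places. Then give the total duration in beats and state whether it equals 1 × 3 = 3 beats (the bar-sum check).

1) 0.0ms=0b +714.286ms=3/4b
2) 714.286ms=3/4b +714.286ms=3/4b
3) 1428.571ms=3/2b +1428.571ms=3/2b
Σ=3b of 3 (63bpm 3/8) — PASS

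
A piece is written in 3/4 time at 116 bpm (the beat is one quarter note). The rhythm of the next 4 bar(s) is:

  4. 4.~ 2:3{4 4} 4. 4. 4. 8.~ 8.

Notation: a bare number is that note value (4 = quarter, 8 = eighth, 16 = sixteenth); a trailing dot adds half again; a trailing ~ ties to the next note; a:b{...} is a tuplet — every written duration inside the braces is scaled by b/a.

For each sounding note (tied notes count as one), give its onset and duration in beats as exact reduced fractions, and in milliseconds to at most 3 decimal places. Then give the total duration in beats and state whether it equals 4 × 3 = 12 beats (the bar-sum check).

1) 0.0ms=0b +775.862ms=3/2b
2) 775.862ms=3/2b +1551.724ms=3b
3) 2327.586ms=9/2b +775.862ms=3/2b
4) 3103.448ms=6b +775.862ms=3/2b
5) 3879.31ms=15/2b +775.862ms=3/2b
6) 4655.172ms=9b +775.862ms=3/2b
7) 5431.034ms=21/2b +775.862ms=3/2b
Σ=12b of 12 (116bpm 3/4) — PASS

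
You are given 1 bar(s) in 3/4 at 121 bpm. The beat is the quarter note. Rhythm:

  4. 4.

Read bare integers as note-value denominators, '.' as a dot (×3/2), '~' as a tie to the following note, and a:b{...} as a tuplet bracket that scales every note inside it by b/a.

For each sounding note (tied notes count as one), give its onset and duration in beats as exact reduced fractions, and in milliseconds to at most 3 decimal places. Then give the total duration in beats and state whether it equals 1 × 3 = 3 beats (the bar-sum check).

1) 0.0ms=0b +743.802ms=3/2b
2) 743.802ms=3/2b +743.802ms=3/2b
Σ=3b of 3 (121bpm 3/4) — PASS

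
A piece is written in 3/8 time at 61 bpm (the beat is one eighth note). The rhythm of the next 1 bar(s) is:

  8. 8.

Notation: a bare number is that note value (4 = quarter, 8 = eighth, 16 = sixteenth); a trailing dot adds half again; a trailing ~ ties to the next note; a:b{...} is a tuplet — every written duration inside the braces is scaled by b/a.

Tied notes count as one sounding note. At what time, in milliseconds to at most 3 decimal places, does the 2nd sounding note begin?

note 2 onset = 3/2b = 1475.41ms

1. 0.0ms @ 0 + 1475.41ms (3/2)
2. 1475.41ms @ 3/2 + 1475.41ms (3/2)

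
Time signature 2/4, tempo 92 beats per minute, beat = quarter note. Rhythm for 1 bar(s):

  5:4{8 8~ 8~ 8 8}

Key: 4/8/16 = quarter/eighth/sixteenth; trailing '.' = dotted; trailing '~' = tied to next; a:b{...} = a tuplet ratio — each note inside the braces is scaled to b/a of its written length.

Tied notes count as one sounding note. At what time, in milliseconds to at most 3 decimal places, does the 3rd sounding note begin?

note 3 onset = 8/5b = 1043.478ms

1. 0.0ms @ 0 + 260.87ms (2/5)
2. 260.87ms @ 2/5 + 782.609ms (6/5)
3. 1043.478ms @ 8/5 + 260.87ms (2/5)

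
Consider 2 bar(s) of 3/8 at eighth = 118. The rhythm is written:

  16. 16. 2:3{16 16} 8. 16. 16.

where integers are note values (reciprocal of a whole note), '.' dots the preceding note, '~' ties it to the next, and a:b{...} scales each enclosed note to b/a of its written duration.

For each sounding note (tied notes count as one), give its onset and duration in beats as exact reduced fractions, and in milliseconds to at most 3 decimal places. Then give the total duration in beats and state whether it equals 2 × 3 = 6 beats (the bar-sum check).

1) 0.0ms=0b +381.356ms=3/4b
2) 381.356ms=3/4b +381.356ms=3/4b
3) 762.712ms=3/2b +381.356ms=3/4b
4) 1144.068ms=9/4b +381.356ms=3/4b
5) 1525.424ms=3b +762.712ms=3/2b
6) 2288.136ms=9/2b +381.356ms=3/4b
7) 2669.492ms=21/4b +381.356ms=3/4b
Σ=6b of 6 (118bpm 3/8) — PASS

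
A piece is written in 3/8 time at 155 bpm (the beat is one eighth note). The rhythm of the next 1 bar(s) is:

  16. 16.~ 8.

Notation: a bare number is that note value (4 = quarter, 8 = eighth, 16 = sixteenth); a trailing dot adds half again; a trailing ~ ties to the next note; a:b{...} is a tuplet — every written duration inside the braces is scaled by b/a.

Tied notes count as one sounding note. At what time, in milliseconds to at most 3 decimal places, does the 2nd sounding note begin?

1. 0.0ms @ 0 + 290.323ms (3/4)
2. 290.323ms @ 3/4 + 870.968ms (9/4)

note 2 onset = 3/4b = 290.323ms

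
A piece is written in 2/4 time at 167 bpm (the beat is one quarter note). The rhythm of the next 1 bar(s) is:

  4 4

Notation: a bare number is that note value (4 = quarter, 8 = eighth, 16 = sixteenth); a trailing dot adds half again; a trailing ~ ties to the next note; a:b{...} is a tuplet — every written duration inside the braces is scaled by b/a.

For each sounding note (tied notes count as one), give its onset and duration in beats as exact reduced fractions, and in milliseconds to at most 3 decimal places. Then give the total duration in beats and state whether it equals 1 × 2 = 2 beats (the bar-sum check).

1) 0.0ms=0b +359.281ms=1b
2) 359.281ms=1b +359.281ms=1b
Σ=2b of 2 (167bpm 2/4) — PASS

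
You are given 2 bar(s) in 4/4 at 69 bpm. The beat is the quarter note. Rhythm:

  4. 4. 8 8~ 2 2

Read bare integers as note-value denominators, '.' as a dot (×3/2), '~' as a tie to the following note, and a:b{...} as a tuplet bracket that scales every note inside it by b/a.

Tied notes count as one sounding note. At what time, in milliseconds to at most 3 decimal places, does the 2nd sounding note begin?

note 2 onset = 3/2b = 1304.348ms

1. 0.0ms @ 0 + 1304.348ms (3/2)
2. 1304.348ms @ 3/2 + 1304.348ms (3/2)
3. 2608.696ms @ 3 + 434.783ms (1/2)
4. 3043.478ms @ 7/2 + 2173.913ms (5/2)
5. 5217.391ms @ 6 + 1739.13ms (2)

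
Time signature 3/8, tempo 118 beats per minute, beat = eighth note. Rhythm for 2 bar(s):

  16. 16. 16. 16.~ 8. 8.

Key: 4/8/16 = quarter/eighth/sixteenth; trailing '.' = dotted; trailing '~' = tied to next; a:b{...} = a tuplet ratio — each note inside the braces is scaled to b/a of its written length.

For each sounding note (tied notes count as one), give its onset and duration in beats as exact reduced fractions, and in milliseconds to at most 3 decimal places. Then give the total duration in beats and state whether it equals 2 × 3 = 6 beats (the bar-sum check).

1) 0.0ms=0b +381.356ms=3/4b
2) 381.356ms=3/4b +381.356ms=3/4b
3) 762.712ms=3/2b +381.356ms=3/4b
4) 1144.068ms=9/4b +1144.068ms=9/4b
5) 2288.136ms=9/2b +762.712ms=3/2b
Σ=6b of 6 (118bpm 3/8) — PASS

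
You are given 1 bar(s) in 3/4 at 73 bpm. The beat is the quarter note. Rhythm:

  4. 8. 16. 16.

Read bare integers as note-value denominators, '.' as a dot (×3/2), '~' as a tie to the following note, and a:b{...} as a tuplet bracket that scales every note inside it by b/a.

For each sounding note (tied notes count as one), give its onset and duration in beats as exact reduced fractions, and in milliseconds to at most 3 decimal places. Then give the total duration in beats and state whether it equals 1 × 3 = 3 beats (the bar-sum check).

1) 0.0ms=0b +1232.877ms=3/2b
2) 1232.877ms=3/2b +616.438ms=3/4b
3) 1849.315ms=9/4b +308.219ms=3/8b
4) 2157.534ms=21/8b +308.219ms=3/8b
Σ=3b of 3 (73bpm 3/4) — PASS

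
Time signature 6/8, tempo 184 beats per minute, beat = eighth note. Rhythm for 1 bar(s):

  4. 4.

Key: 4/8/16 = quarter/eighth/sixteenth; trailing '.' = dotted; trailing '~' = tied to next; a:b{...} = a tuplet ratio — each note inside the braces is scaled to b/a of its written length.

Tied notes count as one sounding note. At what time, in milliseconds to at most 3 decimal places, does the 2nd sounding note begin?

note 2 onset = 3b = 978.261ms

1. 0.0ms @ 0 + 978.261ms (3)
2. 978.261ms @ 3 + 978.261ms (3)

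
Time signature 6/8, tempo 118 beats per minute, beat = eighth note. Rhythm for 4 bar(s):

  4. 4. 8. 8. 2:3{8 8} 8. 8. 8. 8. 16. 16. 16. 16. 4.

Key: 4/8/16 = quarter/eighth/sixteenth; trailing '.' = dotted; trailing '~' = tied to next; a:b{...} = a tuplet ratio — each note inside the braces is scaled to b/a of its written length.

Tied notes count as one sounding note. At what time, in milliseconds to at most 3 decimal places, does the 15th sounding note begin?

note 15 onset = 21b = 10677.966ms

1. 0.0ms @ 0 + 1525.424ms (3)
2. 1525.424ms @ 3 + 1525.424ms (3)
3. 3050.847ms @ 6 + 762.712ms (3/2)
4. 3813.559ms @ 15/2 + 762.712ms (3/2)
5. 4576.271ms @ 9 + 762.712ms (3/2)
6. 5338.983ms @ 21/2 + 762.712ms (3/2)
7. 6101.695ms @ 12 + 762.712ms (3/2)
8. 6864.407ms @ 27/2 + 762.712ms (3/2)
9. 7627.119ms @ 15 + 762.712ms (3/2)
10. 8389.831ms @ 33/2 + 762.712ms (3/2)
11. 9152.542ms @ 18 + 381.356ms (3/4)
12. 9533.898ms @ 75/4 + 381.356ms (3/4)
13. 9915.254ms @ 39/2 + 381.356ms (3/4)
14. 10296.61ms @ 81/4 + 381.356ms (3/4)
15. 10677.966ms @ 21 + 1525.424ms (3)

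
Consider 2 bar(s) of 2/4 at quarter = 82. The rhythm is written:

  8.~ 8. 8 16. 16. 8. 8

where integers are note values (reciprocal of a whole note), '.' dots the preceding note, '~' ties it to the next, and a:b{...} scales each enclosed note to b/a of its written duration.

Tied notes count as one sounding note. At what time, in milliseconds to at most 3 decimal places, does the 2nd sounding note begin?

1. 0.0ms @ 0 + 1097.561ms (3/2)
2. 1097.561ms @ 3/2 + 365.854ms (1/2)
3. 1463.415ms @ 2 + 274.39ms (3/8)
4. 1737.805ms @ 19/8 + 274.39ms (3/8)
5. 2012.195ms @ 11/4 + 548.78ms (3/4)
6. 2560.976ms @ 7/2 + 365.854ms (1/2)

note 2 onset = 3/2b = 1097.561ms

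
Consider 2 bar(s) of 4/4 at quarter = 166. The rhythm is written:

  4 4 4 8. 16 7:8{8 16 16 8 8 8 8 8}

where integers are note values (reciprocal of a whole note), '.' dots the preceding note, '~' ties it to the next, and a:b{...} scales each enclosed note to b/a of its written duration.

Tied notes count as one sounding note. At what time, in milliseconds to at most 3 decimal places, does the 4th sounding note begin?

1. 0.0ms @ 0 + 361.446ms (1)
2. 361.446ms @ 1 + 361.446ms (1)
3. 722.892ms @ 2 + 361.446ms (1)
4. 1084.337ms @ 3 + 271.084ms (3/4)
5. 1355.422ms @ 15/4 + 90.361ms (1/4)
6. 1445.783ms @ 4 + 206.54ms (4/7)
7. 1652.324ms @ 32/7 + 103.27ms (2/7)
8. 1755.594ms @ 34/7 + 103.27ms (2/7)
9. 1858.864ms @ 36/7 + 206.54ms (4/7)
10. 2065.404ms @ 40/7 + 206.54ms (4/7)
11. 2271.945ms @ 44/7 + 206.54ms (4/7)
12. 2478.485ms @ 48/7 + 206.54ms (4/7)
13. 2685.026ms @ 52/7 + 206.54ms (4/7)

note 4 onset = 3b = 1084.337ms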